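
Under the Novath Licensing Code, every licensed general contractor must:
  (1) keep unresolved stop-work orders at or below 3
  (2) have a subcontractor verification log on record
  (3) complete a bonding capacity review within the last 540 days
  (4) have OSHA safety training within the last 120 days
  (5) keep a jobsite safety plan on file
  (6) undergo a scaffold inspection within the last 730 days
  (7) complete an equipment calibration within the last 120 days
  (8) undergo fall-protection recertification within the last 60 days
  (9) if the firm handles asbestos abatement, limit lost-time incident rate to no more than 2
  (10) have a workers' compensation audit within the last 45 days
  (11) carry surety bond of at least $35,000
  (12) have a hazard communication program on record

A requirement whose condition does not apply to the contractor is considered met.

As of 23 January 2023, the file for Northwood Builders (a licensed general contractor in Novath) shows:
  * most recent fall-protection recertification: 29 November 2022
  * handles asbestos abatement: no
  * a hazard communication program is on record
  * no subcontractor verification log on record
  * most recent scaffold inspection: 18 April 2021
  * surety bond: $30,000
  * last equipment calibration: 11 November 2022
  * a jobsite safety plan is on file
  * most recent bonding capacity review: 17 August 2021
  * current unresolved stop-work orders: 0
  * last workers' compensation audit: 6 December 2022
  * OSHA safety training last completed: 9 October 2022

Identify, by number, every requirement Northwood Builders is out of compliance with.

2, 10, 11

1. unresolved stop-work orders 0 ≤ 3 → met
2. subcontractor verification log absent → not met
3. bonding capacity review 524 days ago vs limit 540 → met
4. OSHA safety training 106 days ago vs limit 120 → met
5. jobsite safety plan present → met
6. scaffold inspection 645 days ago vs limit 730 → met
7. equipment calibration 73 days ago vs limit 120 → met
8. fall-protection recertification 55 days ago vs limit 60 → met
9. condition 'handles asbestos abatement' does not hold → requirement n/a → met
10. workers' compensation audit 48 days ago vs limit 45 → not met
11. surety bond $30,000 < $35,000 → not met
12. hazard communication program present → met
Not met: 2, 10, 11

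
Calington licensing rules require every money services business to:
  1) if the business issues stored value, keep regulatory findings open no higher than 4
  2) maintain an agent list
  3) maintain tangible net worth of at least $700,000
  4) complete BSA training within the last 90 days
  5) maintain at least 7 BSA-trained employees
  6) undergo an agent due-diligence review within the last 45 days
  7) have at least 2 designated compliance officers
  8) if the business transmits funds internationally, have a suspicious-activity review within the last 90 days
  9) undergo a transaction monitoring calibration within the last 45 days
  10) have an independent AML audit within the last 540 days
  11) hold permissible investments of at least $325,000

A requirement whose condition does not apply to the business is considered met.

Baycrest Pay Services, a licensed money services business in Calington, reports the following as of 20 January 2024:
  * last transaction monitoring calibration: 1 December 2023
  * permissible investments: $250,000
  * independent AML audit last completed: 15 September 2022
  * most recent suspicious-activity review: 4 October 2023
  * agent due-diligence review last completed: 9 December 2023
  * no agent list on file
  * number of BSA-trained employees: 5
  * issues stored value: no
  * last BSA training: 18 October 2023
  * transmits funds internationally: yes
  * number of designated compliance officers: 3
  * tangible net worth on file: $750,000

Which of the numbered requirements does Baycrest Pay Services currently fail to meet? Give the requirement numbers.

2, 4, 5, 8, 9, 11

1. condition 'issues stored value' does not hold → requirement n/a → met
2. agent list absent → not met
3. tangible net worth $750,000 ≥ $700,000 → met
4. BSA training 94 days ago vs limit 90 → not met
5. BSA-trained employees 5 < 7 → not met
6. agent due-diligence review 42 days ago vs limit 45 → met
7. designated compliance officers 3 ≥ 2 → met
8. condition 'transmits funds internationally' holds; suspicious-activity review 108 days ago vs limit 90 → not met
9. transaction monitoring calibration 50 days ago vs limit 45 → not met
10. independent AML audit 492 days ago vs limit 540 → met
11. permissible investments $250,000 < $325,000 → not met
Not met: 2, 4, 5, 8, 9, 11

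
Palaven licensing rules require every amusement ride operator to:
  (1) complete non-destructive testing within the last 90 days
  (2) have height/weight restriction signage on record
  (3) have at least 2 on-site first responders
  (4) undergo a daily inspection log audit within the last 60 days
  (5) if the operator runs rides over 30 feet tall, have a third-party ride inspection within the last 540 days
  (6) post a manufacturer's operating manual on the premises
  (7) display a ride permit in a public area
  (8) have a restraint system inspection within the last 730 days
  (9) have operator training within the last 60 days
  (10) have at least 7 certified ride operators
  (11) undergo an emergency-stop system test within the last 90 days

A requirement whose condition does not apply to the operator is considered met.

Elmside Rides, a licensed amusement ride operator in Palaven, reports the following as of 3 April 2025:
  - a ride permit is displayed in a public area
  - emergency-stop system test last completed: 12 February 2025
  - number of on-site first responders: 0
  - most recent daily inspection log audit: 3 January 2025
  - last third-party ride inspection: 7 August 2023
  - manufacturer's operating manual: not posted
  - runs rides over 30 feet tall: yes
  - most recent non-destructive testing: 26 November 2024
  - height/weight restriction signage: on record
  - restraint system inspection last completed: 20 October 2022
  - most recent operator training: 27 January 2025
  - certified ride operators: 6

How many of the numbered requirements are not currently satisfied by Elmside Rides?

8

1. non-destructive testing 128 days ago vs limit 90 → not met
2. height/weight restriction signage present → met
3. on-site first responders 0 < 2 → not met
4. daily inspection log audit 90 days ago vs limit 60 → not met
5. condition 'runs rides over 30 feet tall' holds; third-party ride inspection 605 days ago vs limit 540 → not met
6. manufacturer's operating manual absent → not met
7. ride permit present → met
8. restraint system inspection 896 days ago vs limit 730 → not met
9. operator training 66 days ago vs limit 60 → not met
10. certified ride operators 6 < 7 → not met
11. emergency-stop system test 50 days ago vs limit 90 → met
Not met: 8 of 11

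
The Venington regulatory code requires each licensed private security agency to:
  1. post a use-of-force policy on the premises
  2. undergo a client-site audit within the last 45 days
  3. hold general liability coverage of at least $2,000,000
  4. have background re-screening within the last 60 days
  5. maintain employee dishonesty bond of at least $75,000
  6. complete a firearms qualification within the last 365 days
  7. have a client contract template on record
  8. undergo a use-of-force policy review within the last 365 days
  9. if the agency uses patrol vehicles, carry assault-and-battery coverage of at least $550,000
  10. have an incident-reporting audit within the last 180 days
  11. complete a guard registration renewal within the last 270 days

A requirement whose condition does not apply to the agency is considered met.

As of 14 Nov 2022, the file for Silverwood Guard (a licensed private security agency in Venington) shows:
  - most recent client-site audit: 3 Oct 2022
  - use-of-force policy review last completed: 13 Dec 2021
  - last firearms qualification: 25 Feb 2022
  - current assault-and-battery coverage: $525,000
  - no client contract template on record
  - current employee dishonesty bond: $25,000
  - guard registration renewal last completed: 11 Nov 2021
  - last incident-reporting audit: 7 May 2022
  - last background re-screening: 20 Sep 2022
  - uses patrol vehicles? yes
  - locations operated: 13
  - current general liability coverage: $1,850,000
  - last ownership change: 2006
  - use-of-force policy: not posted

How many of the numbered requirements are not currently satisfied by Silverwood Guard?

1. use-of-force policy absent → not met
2. client-site audit 42 days ago vs limit 45 → met
3. general liability coverage $1,850,000 < $2,000,000 → not met
4. background re-screening 55 days ago vs limit 60 → met
5. employee dishonesty bond $25,000 < $75,000 → not met
6. firearms qualification 262 days ago vs limit 365 → met
7. client contract template absent → not met
8. use-of-force policy review 336 days ago vs limit 365 → met
9. condition 'uses patrol vehicles' holds; assault-and-battery coverage $525,000 < $550,000 → not met
10. incident-reporting audit 191 days ago vs limit 180 → not met
11. guard registration renewal 368 days ago vs limit 270 → not met
Not met: 7 of 11

7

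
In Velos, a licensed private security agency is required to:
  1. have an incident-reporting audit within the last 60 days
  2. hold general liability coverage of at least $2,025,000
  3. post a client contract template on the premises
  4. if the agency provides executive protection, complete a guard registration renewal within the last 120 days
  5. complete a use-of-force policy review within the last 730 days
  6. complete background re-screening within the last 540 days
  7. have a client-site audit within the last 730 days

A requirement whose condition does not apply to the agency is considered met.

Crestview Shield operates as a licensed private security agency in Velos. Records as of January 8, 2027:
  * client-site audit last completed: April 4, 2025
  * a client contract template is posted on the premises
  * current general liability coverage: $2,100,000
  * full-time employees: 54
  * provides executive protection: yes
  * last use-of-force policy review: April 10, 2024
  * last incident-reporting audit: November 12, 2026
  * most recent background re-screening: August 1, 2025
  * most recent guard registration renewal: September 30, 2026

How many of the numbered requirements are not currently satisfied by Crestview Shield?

1

1. incident-reporting audit 57 days ago vs limit 60 → met
2. general liability coverage $2,100,000 ≥ $2,025,000 → met
3. client contract template present → met
4. condition 'provides executive protection' holds; guard registration renewal 100 days ago vs limit 120 → met
5. use-of-force policy review 1003 days ago vs limit 730 → not met
6. background re-screening 525 days ago vs limit 540 → met
7. client-site audit 644 days ago vs limit 730 → met
Not met: 1 of 7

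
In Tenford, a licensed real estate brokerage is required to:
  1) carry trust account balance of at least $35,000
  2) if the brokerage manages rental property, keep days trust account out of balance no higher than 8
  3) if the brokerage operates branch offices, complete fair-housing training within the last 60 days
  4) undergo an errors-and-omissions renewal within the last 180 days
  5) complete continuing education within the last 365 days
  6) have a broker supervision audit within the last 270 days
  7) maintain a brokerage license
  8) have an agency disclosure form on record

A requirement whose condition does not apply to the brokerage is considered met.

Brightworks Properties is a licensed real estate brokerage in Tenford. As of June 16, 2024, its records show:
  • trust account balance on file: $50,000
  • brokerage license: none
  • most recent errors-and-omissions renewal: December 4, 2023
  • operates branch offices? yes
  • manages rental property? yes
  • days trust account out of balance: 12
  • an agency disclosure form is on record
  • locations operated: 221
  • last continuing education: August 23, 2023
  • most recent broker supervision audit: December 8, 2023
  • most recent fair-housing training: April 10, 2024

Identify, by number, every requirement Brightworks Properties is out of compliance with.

2, 3, 4, 7

1. trust account balance $50,000 ≥ $35,000 → met
2. condition 'manages rental property' holds; days trust account out of balance 12 > 8 → not met
3. condition 'operates branch offices' holds; fair-housing training 67 days ago vs limit 60 → not met
4. errors-and-omissions renewal 195 days ago vs limit 180 → not met
5. continuing education 298 days ago vs limit 365 → met
6. broker supervision audit 191 days ago vs limit 270 → met
7. brokerage license absent → not met
8. agency disclosure form present → met
Not met: 2, 3, 4, 7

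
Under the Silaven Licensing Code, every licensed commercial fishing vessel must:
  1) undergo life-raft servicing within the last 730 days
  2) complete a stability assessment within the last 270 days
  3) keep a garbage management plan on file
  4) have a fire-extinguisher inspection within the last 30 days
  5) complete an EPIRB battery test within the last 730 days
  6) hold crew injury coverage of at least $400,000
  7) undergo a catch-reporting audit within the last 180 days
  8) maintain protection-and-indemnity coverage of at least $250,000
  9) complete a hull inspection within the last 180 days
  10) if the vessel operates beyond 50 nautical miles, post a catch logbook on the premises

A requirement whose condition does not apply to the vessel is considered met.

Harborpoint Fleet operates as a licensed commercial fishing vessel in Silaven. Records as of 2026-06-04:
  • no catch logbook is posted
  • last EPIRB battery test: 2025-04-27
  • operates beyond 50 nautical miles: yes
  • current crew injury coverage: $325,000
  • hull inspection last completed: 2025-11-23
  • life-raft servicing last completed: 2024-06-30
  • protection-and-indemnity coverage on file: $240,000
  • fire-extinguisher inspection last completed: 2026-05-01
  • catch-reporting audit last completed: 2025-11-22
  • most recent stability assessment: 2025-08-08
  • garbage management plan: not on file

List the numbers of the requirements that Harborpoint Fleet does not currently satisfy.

1. life-raft servicing 704 days ago vs limit 730 → met
2. stability assessment 300 days ago vs limit 270 → not met
3. garbage management plan absent → not met
4. fire-extinguisher inspection 34 days ago vs limit 30 → not met
5. EPIRB battery test 403 days ago vs limit 730 → met
6. crew injury coverage $325,000 < $400,000 → not met
7. catch-reporting audit 194 days ago vs limit 180 → not met
8. protection-and-indemnity coverage $240,000 < $250,000 → not met
9. hull inspection 193 days ago vs limit 180 → not met
10. condition 'operates beyond 50 nautical miles' holds; catch logbook absent → not met
Not met: 2, 3, 4, 6, 7, 8, 9, 10

2, 3, 4, 6, 7, 8, 9, 10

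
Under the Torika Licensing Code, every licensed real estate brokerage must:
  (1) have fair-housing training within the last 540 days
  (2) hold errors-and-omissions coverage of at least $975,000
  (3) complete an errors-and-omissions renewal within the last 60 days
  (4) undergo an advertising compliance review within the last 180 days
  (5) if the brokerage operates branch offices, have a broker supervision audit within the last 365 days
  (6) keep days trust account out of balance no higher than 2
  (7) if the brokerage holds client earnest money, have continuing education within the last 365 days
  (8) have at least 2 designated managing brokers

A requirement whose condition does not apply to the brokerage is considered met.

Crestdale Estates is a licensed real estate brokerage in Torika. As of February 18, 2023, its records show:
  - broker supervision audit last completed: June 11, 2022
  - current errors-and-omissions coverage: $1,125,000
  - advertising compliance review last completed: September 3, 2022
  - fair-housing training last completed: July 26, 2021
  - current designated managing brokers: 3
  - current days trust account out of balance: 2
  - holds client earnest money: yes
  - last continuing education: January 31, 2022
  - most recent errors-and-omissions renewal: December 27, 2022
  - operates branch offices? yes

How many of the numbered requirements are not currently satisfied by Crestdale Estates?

1. fair-housing training 572 days ago vs limit 540 → not met
2. errors-and-omissions coverage $1,125,000 ≥ $975,000 → met
3. errors-and-omissions renewal 53 days ago vs limit 60 → met
4. advertising compliance review 168 days ago vs limit 180 → met
5. condition 'operates branch offices' holds; broker supervision audit 252 days ago vs limit 365 → met
6. days trust account out of balance 2 ≤ 2 → met
7. condition 'holds client earnest money' holds; continuing education 383 days ago vs limit 365 → not met
8. designated managing brokers 3 ≥ 2 → met
Not met: 2 of 8

2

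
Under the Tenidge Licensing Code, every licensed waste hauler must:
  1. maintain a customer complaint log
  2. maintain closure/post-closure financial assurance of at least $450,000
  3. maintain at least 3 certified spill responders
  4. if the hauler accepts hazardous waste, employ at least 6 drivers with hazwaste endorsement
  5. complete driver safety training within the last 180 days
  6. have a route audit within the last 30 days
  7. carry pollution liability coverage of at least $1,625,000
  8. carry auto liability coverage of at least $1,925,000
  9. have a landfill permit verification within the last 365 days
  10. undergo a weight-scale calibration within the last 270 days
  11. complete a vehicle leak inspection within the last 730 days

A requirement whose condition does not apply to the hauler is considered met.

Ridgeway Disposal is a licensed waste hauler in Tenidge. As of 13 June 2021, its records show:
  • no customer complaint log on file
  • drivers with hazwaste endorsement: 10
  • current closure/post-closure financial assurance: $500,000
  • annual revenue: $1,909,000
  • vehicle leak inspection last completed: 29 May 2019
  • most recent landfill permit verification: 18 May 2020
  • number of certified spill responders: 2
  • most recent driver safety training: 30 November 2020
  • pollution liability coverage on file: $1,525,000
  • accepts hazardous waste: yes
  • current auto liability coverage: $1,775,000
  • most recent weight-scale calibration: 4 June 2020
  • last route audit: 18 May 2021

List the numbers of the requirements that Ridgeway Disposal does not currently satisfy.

1. customer complaint log absent → not met
2. closure/post-closure financial assurance $500,000 ≥ $450,000 → met
3. certified spill responders 2 < 3 → not met
4. condition 'accepts hazardous waste' holds; drivers with hazwaste endorsement 10 ≥ 6 → met
5. driver safety training 195 days ago vs limit 180 → not met
6. route audit 26 days ago vs limit 30 → met
7. pollution liability coverage $1,525,000 < $1,625,000 → not met
8. auto liability coverage $1,775,000 < $1,925,000 → not met
9. landfill permit verification 391 days ago vs limit 365 → not met
10. weight-scale calibration 374 days ago vs limit 270 → not met
11. vehicle leak inspection 746 days ago vs limit 730 → not met
Not met: 1, 3, 5, 7, 8, 9, 10, 11

1, 3, 5, 7, 8, 9, 10, 11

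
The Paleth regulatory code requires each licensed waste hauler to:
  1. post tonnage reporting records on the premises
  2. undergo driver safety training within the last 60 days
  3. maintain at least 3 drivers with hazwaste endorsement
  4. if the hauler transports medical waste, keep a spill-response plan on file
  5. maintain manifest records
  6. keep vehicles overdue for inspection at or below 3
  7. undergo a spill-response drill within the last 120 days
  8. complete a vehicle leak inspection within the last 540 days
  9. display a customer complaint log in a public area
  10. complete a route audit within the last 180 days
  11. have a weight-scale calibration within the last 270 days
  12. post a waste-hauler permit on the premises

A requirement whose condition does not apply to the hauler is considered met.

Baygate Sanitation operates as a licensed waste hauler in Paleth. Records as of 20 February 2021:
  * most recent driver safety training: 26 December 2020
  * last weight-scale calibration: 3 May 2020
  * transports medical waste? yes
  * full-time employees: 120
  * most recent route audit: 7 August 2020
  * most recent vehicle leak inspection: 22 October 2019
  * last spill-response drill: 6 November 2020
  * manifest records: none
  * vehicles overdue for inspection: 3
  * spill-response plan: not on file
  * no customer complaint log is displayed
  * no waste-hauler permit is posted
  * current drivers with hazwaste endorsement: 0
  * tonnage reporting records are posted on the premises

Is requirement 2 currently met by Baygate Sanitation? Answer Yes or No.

2. driver safety training 56 days ago vs limit 60 → met

Yes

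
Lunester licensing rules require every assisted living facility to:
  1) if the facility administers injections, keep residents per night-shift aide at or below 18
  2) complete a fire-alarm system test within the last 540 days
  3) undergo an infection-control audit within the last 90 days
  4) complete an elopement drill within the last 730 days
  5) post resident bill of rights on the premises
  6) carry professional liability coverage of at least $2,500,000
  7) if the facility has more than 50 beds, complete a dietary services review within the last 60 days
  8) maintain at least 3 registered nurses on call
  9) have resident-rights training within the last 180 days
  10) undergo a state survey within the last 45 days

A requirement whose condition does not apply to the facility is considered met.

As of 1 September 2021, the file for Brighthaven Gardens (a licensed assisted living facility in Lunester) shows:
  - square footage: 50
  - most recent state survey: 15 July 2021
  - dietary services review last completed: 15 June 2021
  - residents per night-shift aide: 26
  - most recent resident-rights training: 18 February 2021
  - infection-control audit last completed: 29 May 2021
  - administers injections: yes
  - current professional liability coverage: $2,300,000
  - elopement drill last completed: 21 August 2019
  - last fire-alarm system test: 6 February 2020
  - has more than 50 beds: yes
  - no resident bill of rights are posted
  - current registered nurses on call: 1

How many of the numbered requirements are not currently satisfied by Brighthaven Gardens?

10

1. condition 'administers injections' holds; residents per night-shift aide 26 > 18 → not met
2. fire-alarm system test 573 days ago vs limit 540 → not met
3. infection-control audit 95 days ago vs limit 90 → not met
4. elopement drill 742 days ago vs limit 730 → not met
5. resident bill of rights absent → not met
6. professional liability coverage $2,300,000 < $2,500,000 → not met
7. condition 'has more than 50 beds' holds; dietary services review 78 days ago vs limit 60 → not met
8. registered nurses on call 1 < 3 → not met
9. resident-rights training 195 days ago vs limit 180 → not met
10. state survey 48 days ago vs limit 45 → not met
Not met: 10 of 10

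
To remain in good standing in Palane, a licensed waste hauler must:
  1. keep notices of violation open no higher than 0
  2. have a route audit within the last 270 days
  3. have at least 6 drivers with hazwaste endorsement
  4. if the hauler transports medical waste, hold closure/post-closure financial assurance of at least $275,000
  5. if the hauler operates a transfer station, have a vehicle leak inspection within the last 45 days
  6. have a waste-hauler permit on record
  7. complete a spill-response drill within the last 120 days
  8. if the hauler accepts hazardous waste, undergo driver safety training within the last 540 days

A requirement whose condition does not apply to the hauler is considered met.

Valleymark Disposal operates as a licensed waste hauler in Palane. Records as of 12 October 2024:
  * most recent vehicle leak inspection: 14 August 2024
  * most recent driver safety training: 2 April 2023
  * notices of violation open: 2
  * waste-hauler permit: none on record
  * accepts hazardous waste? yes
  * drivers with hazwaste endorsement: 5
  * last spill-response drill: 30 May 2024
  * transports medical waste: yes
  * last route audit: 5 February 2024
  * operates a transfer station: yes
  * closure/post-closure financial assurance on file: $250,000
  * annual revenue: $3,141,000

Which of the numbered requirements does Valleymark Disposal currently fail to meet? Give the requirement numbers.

1, 3, 4, 5, 6, 7, 8

1. notices of violation open 2 > 0 → not met
2. route audit 250 days ago vs limit 270 → met
3. drivers with hazwaste endorsement 5 < 6 → not met
4. condition 'transports medical waste' holds; closure/post-closure financial assurance $250,000 < $275,000 → not met
5. condition 'operates a transfer station' holds; vehicle leak inspection 59 days ago vs limit 45 → not met
6. waste-hauler permit absent → not met
7. spill-response drill 135 days ago vs limit 120 → not met
8. condition 'accepts hazardous waste' holds; driver safety training 559 days ago vs limit 540 → not met
Not met: 1, 3, 4, 5, 6, 7, 8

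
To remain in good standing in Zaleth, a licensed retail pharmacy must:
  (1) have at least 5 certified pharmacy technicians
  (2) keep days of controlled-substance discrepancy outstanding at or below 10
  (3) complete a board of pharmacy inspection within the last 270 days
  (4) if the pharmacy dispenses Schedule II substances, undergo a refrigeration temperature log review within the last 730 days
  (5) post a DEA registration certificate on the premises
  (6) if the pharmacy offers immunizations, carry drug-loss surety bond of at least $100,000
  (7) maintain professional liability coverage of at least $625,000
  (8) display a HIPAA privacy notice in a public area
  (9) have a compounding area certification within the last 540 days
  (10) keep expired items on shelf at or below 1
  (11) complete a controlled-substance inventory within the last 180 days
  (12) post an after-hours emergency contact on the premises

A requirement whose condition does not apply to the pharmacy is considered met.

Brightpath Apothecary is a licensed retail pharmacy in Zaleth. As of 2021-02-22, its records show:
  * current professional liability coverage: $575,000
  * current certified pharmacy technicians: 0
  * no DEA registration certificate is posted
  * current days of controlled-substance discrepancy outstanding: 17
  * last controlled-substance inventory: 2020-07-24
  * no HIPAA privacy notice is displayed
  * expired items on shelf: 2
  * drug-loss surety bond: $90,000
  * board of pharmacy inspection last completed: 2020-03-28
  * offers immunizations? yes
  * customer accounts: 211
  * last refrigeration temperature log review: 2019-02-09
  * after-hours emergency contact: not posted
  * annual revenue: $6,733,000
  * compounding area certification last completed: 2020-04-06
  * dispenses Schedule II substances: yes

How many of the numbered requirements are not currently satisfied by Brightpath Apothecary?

11

1. certified pharmacy technicians 0 < 5 → not met
2. days of controlled-substance discrepancy outstanding 17 > 10 → not met
3. board of pharmacy inspection 331 days ago vs limit 270 → not met
4. condition 'dispenses Schedule II substances' holds; refrigeration temperature log review 744 days ago vs limit 730 → not met
5. DEA registration certificate absent → not met
6. condition 'offers immunizations' holds; drug-loss surety bond $90,000 < $100,000 → not met
7. professional liability coverage $575,000 < $625,000 → not met
8. HIPAA privacy notice absent → not met
9. compounding area certification 322 days ago vs limit 540 → met
10. expired items on shelf 2 > 1 → not met
11. controlled-substance inventory 213 days ago vs limit 180 → not met
12. after-hours emergency contact absent → not met
Not met: 11 of 12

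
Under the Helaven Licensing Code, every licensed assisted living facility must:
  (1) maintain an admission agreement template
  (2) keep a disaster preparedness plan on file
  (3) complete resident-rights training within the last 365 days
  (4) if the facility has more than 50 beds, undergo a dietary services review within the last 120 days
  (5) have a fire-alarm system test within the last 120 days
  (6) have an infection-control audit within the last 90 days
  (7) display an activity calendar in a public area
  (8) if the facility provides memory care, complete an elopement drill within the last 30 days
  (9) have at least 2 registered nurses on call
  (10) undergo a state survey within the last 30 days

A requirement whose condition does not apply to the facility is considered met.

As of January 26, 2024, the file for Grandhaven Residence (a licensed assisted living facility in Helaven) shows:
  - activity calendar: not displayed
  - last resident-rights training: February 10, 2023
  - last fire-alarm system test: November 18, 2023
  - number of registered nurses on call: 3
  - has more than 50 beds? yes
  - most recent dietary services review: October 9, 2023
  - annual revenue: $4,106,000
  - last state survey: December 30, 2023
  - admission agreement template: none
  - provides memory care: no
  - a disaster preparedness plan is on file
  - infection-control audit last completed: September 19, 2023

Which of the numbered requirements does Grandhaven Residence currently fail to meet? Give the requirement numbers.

1, 6, 7

1. admission agreement template absent → not met
2. disaster preparedness plan present → met
3. resident-rights training 350 days ago vs limit 365 → met
4. condition 'has more than 50 beds' holds; dietary services review 109 days ago vs limit 120 → met
5. fire-alarm system test 69 days ago vs limit 120 → met
6. infection-control audit 129 days ago vs limit 90 → not met
7. activity calendar absent → not met
8. condition 'provides memory care' does not hold → requirement n/a → met
9. registered nurses on call 3 ≥ 2 → met
10. state survey 27 days ago vs limit 30 → met
Not met: 1, 6, 7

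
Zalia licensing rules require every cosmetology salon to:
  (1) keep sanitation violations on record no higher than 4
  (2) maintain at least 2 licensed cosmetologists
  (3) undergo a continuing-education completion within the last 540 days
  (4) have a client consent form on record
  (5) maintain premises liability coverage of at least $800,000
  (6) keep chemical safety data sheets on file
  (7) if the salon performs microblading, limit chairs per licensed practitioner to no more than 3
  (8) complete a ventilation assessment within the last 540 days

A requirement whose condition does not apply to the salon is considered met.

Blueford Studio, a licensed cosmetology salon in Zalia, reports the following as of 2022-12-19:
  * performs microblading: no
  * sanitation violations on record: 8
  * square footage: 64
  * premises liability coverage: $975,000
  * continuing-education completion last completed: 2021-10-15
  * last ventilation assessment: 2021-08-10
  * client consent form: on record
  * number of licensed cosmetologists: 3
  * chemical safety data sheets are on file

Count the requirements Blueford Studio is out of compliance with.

1. sanitation violations on record 8 > 4 → not met
2. licensed cosmetologists 3 ≥ 2 → met
3. continuing-education completion 430 days ago vs limit 540 → met
4. client consent form present → met
5. premises liability coverage $975,000 ≥ $800,000 → met
6. chemical safety data sheets present → met
7. condition 'performs microblading' does not hold → requirement n/a → met
8. ventilation assessment 496 days ago vs limit 540 → met
Not met: 1 of 8

1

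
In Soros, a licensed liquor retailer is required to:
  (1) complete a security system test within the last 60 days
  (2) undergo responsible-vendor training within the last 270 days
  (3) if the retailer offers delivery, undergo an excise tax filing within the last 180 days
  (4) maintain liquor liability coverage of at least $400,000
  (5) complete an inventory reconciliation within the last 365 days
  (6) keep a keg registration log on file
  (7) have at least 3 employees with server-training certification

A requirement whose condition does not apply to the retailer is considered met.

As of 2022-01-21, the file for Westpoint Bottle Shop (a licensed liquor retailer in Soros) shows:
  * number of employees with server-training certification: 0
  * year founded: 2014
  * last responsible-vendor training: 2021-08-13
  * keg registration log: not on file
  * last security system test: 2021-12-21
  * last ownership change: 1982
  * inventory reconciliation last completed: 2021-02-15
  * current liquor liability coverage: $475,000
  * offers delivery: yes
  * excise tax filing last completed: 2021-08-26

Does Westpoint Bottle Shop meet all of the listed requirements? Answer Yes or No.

No

1. security system test 31 days ago vs limit 60 → met
2. responsible-vendor training 161 days ago vs limit 270 → met
3. condition 'offers delivery' holds; excise tax filing 148 days ago vs limit 180 → met
4. liquor liability coverage $475,000 ≥ $400,000 → met
5. inventory reconciliation 340 days ago vs limit 365 → met
6. keg registration log absent → not met
7. employees with server-training certification 0 < 3 → not met
Not met: 6, 7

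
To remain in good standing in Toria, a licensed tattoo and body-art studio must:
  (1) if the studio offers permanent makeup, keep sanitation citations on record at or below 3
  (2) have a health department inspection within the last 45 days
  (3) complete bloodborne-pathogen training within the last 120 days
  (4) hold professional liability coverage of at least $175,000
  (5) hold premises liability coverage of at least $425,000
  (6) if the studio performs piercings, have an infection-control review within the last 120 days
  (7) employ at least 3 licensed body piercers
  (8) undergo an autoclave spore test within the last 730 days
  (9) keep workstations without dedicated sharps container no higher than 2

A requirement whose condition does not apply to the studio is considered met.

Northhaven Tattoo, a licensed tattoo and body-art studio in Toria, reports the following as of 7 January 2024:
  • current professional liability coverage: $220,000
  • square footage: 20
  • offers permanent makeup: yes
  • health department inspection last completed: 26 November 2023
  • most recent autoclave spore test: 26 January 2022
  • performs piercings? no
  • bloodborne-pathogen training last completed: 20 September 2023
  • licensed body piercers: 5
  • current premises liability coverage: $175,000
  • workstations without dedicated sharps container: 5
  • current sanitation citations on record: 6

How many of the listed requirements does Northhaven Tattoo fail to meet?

1. condition 'offers permanent makeup' holds; sanitation citations on record 6 > 3 → not met
2. health department inspection 42 days ago vs limit 45 → met
3. bloodborne-pathogen training 109 days ago vs limit 120 → met
4. professional liability coverage $220,000 ≥ $175,000 → met
5. premises liability coverage $175,000 < $425,000 → not met
6. condition 'performs piercings' does not hold → requirement n/a → met
7. licensed body piercers 5 ≥ 3 → met
8. autoclave spore test 711 days ago vs limit 730 → met
9. workstations without dedicated sharps container 5 > 2 → not met
Not met: 3 of 9

3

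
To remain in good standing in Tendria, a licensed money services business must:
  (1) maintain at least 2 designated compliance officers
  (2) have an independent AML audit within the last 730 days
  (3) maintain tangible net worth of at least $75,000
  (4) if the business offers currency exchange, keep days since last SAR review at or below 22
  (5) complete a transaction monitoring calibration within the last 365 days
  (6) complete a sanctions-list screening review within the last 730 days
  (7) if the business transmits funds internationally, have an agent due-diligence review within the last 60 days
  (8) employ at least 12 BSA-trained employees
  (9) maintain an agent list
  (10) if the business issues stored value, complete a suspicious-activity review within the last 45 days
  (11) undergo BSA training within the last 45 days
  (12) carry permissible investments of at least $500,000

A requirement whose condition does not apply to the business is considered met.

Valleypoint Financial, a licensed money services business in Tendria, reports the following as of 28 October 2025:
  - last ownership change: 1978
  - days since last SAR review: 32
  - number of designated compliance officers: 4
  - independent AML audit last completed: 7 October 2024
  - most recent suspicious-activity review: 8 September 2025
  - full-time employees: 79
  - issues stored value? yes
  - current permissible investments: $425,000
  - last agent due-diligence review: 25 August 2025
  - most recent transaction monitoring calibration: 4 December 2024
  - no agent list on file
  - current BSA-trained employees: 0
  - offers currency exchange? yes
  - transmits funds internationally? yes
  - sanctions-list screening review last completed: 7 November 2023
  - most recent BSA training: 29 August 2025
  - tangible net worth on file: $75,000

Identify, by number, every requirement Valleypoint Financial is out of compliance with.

4, 7, 8, 9, 10, 11, 12

1. designated compliance officers 4 ≥ 2 → met
2. independent AML audit 386 days ago vs limit 730 → met
3. tangible net worth $75,000 ≥ $75,000 → met
4. condition 'offers currency exchange' holds; days since last SAR review 32 > 22 → not met
5. transaction monitoring calibration 328 days ago vs limit 365 → met
6. sanctions-list screening review 721 days ago vs limit 730 → met
7. condition 'transmits funds internationally' holds; agent due-diligence review 64 days ago vs limit 60 → not met
8. BSA-trained employees 0 < 12 → not met
9. agent list absent → not met
10. condition 'issues stored value' holds; suspicious-activity review 50 days ago vs limit 45 → not met
11. BSA training 60 days ago vs limit 45 → not met
12. permissible investments $425,000 < $500,000 → not met
Not met: 4, 7, 8, 9, 10, 11, 12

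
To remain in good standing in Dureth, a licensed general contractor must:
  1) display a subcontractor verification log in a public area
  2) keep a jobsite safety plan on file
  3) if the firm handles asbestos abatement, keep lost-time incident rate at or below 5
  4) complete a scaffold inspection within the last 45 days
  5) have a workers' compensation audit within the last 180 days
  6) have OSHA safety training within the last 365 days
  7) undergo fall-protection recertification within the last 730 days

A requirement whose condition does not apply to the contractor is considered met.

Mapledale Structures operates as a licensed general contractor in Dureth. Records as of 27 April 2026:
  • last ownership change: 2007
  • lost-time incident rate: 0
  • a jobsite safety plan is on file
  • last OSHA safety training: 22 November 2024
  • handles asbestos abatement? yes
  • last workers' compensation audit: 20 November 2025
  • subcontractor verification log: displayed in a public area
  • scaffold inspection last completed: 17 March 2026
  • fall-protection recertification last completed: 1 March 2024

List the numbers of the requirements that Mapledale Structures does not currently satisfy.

6, 7

1. subcontractor verification log present → met
2. jobsite safety plan present → met
3. condition 'handles asbestos abatement' holds; lost-time incident rate 0 ≤ 5 → met
4. scaffold inspection 41 days ago vs limit 45 → met
5. workers' compensation audit 158 days ago vs limit 180 → met
6. OSHA safety training 521 days ago vs limit 365 → not met
7. fall-protection recertification 787 days ago vs limit 730 → not met
Not met: 6, 7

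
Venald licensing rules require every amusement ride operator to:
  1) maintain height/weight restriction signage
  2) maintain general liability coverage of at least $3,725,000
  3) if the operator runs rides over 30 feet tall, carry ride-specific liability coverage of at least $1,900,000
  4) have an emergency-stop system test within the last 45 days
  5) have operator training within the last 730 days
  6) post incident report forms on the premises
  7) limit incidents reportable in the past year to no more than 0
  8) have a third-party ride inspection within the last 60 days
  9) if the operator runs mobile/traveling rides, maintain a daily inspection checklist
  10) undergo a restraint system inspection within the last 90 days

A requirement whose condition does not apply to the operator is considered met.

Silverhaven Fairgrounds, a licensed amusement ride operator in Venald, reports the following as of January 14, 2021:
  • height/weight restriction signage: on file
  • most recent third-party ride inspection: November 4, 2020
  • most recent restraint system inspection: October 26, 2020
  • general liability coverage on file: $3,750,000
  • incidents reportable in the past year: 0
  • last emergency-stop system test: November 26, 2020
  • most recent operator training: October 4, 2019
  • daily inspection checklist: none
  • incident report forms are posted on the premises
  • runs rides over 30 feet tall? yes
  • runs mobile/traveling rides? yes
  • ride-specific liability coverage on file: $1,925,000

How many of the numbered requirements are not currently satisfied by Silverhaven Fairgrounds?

3

1. height/weight restriction signage present → met
2. general liability coverage $3,750,000 ≥ $3,725,000 → met
3. condition 'runs rides over 30 feet tall' holds; ride-specific liability coverage $1,925,000 ≥ $1,900,000 → met
4. emergency-stop system test 49 days ago vs limit 45 → not met
5. operator training 468 days ago vs limit 730 → met
6. incident report forms present → met
7. incidents reportable in the past year 0 ≤ 0 → met
8. third-party ride inspection 71 days ago vs limit 60 → not met
9. condition 'runs mobile/traveling rides' holds; daily inspection checklist absent → not met
10. restraint system inspection 80 days ago vs limit 90 → met
Not met: 3 of 10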